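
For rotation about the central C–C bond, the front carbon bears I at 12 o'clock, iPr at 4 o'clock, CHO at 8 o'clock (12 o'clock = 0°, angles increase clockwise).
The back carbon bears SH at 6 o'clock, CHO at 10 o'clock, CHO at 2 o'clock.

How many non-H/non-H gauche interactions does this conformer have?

Non-H gauche pairs: I(0°)/CHO(300°); I(0°)/CHO(60°); iPr(120°)/SH(180°); iPr(120°)/CHO(60°); CHO(240°)/SH(180°); CHO(240°)/CHO(300°) — 6 interactions.

6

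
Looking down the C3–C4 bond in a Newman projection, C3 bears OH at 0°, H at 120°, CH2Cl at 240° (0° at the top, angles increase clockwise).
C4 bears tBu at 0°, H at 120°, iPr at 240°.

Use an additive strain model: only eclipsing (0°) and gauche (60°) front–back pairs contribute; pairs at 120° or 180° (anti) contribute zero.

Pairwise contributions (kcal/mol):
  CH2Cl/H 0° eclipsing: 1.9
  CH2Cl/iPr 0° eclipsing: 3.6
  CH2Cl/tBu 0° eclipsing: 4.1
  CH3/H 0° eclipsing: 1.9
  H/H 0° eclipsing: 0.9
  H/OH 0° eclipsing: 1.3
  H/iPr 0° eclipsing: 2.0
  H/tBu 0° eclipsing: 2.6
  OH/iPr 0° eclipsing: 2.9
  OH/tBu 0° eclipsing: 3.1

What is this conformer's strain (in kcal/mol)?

7.6 kcal/mol

This conformer (eclipsed): OH(0°)/tBu(0°) eclipsed 3.1; H(120°)/H(120°) eclipsed 0.9; CH2Cl(240°)/iPr(240°) eclipsed 3.6 → 7.6 kcal/mol.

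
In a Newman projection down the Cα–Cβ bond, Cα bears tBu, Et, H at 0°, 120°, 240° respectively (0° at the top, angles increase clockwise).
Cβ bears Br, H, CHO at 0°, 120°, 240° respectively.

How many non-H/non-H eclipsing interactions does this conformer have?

1

Non-H eclipsing pairs: tBu(0°)/Br(0°) — 1 interaction.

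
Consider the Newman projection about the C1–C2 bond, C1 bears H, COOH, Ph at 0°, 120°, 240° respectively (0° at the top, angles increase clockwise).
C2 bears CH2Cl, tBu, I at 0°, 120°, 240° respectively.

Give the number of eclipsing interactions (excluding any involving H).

Non-H eclipsing pairs: COOH(120°)/tBu(120°); Ph(240°)/I(240°) — 2 interactions.

2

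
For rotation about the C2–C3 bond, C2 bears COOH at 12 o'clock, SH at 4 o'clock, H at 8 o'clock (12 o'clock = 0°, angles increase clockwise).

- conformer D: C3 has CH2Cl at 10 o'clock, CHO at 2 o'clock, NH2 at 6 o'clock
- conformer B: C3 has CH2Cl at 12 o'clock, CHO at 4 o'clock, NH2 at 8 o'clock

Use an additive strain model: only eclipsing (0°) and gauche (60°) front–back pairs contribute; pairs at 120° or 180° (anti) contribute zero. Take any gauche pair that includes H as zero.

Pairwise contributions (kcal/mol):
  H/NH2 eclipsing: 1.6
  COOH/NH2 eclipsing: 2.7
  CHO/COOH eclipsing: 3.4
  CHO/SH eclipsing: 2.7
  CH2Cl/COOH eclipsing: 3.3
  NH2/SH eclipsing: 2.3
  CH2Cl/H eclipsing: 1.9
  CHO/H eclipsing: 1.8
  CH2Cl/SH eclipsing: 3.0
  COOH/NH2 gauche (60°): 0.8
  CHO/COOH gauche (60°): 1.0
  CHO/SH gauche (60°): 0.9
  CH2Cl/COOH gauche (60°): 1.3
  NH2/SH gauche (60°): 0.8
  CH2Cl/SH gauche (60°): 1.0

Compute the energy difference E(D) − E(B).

D (staggered): COOH(0°)/CH2Cl(300°) gauche 1.3; COOH(0°)/CHO(60°) gauche 1.0; SH(120°)/CHO(60°) gauche 0.9; SH(120°)/NH2(180°) gauche 0.8 → 4.0 kcal/mol.
B (eclipsed): COOH(0°)/CH2Cl(0°) eclipsed 3.3; SH(120°)/CHO(120°) eclipsed 2.7; H(240°)/NH2(240°) eclipsed 1.6 → 7.6 kcal/mol.
E(D) − E(B) = 4.0 − 7.6 = -3.6 kcal/mol.

-3.6 kcal/mol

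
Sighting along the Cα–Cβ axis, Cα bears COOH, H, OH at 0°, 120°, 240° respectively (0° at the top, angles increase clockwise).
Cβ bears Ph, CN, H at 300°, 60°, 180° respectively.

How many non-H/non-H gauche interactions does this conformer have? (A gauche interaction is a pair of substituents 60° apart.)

Non-H gauche pairs: COOH(0°)/Ph(300°); COOH(0°)/CN(60°); OH(240°)/Ph(300°) — 3 interactions.

3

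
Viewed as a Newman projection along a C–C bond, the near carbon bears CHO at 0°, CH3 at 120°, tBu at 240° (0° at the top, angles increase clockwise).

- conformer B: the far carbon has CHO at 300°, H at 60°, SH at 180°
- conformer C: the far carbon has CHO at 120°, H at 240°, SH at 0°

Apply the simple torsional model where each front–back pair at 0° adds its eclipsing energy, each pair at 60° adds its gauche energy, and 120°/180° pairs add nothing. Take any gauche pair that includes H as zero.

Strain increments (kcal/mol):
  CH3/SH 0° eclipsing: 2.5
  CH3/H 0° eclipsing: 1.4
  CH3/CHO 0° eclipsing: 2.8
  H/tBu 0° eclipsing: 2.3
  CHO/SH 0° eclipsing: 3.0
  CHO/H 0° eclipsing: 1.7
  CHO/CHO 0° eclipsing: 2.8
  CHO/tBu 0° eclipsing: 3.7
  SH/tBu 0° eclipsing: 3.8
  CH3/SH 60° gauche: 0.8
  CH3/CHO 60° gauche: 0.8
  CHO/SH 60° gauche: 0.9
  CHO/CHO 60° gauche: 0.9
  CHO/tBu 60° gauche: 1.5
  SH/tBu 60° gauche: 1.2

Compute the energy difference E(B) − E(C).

B (staggered): CHO(0°)/CHO(300°) gauche 0.9; CH3(120°)/SH(180°) gauche 0.8; tBu(240°)/CHO(300°) gauche 1.5; tBu(240°)/SH(180°) gauche 1.2 → 4.4 kcal/mol.
C (eclipsed): CHO(0°)/SH(0°) eclipsed 3.0; CH3(120°)/CHO(120°) eclipsed 2.8; tBu(240°)/H(240°) eclipsed 2.3 → 8.1 kcal/mol.
E(B) − E(C) = 4.4 − 8.1 = -3.7 kcal/mol.

-3.7 kcal/mol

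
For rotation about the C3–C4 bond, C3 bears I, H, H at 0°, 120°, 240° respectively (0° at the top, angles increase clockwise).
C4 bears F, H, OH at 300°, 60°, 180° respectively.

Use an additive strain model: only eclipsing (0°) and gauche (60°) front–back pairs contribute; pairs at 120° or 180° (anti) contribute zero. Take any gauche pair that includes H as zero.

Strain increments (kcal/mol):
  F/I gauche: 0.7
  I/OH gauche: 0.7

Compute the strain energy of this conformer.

0.7 kcal/mol

This conformer (staggered): I(0°)/F(300°) gauche 0.7 → 0.7 kcal/mol.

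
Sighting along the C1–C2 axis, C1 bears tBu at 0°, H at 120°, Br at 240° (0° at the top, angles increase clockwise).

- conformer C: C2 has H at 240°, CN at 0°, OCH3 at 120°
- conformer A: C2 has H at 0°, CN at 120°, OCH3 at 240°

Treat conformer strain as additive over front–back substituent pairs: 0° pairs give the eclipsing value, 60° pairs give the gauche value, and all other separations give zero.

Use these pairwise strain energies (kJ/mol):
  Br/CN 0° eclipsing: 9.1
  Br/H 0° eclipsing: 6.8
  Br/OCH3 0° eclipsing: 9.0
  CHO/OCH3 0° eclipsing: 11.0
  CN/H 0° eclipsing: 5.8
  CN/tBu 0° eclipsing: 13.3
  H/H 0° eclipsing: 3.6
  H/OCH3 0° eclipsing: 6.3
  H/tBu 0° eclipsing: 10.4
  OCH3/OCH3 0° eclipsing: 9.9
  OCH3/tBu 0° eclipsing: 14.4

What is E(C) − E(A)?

+1.2 kJ/mol

C is eclipsed. tBu at 0° is eclipsed with CN at 0° (13.3); H at 120° is eclipsed with OCH3 at 120° (6.3); Br at 240° is eclipsed with H at 240° (6.8). Total 26.4 kJ/mol.
A is eclipsed. tBu at 0° is eclipsed with H at 0° (10.4); H at 120° is eclipsed with CN at 120° (5.8); Br at 240° is eclipsed with OCH3 at 240° (9.0). Total 25.2 kJ/mol.
E(C) − E(A) = 26.4 − 25.2 = +1.2 kJ/mol.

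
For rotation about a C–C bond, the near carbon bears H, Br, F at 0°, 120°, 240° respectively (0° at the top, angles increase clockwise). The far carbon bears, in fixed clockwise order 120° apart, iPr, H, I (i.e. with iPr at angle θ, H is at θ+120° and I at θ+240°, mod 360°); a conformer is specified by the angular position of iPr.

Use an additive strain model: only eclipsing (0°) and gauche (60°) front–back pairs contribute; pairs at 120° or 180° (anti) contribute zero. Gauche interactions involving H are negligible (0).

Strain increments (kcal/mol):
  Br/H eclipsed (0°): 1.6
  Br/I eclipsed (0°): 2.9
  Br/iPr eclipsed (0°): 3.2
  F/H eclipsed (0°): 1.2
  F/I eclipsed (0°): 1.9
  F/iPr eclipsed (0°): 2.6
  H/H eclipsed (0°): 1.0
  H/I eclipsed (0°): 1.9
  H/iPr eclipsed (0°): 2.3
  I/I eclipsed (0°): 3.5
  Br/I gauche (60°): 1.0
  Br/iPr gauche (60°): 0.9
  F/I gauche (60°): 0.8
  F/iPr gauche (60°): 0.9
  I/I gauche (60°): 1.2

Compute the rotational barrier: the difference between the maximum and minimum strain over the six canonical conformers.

4.8 kcal/mol

iPr at 0° is eclipsed. H at 0° is eclipsed with iPr at 0° (2.3); Br at 120° is eclipsed with H at 120° (1.6); F at 240° is eclipsed with I at 240° (1.9). Total 5.8 kcal/mol.
iPr at 60° is staggered. Br at 120° is gauche with iPr at 60° (0.9); F at 240° is gauche with I at 300° (0.8). Total 1.7 kcal/mol.
iPr at 120° is eclipsed. H at 0° is eclipsed with I at 0° (1.9); Br at 120° is eclipsed with iPr at 120° (3.2); F at 240° is eclipsed with H at 240° (1.2). Total 6.3 kcal/mol.
iPr at 180° is staggered. Br at 120° is gauche with iPr at 180° (0.9); Br at 120° is gauche with I at 60° (1.0); F at 240° is gauche with iPr at 180° (0.9). Total 2.8 kcal/mol.
iPr at 240° is eclipsed. H at 0° is eclipsed with H at 0° (1.0); Br at 120° is eclipsed with I at 120° (2.9); F at 240° is eclipsed with iPr at 240° (2.6). Total 6.5 kcal/mol.
iPr at 300° is staggered. Br at 120° is gauche with I at 180° (1.0); F at 240° is gauche with iPr at 300° (0.9); F at 240° is gauche with I at 180° (0.8). Total 2.7 kcal/mol.
Max at 240° (6.5 kcal/mol), min at 60° (1.7 kcal/mol); barrier = 4.8 kcal/mol.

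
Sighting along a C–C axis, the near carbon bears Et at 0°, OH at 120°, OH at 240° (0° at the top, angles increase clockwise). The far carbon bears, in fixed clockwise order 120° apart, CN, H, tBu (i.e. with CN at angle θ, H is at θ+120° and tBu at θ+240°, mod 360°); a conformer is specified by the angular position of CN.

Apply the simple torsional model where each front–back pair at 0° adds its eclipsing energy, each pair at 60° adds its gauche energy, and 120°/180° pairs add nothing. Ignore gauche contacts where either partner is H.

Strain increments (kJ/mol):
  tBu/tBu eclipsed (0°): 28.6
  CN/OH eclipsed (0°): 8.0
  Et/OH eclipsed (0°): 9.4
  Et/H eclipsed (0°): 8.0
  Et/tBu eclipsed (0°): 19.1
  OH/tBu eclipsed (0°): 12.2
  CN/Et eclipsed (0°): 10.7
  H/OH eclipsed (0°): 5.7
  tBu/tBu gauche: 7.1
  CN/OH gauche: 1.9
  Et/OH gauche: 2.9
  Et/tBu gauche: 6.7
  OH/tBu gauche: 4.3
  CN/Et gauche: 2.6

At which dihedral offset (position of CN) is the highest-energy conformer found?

120°

CN at 0° (eclipsed): Et–CN eclipsed, OH–H eclipsed, OH–tBu eclipsed; 10.7 + 5.7 + 12.2 = 28.6 kJ/mol.
CN at 60° (staggered): Et–CN gauche, Et–tBu gauche, OH–CN gauche, OH–tBu gauche; 2.6 + 6.7 + 1.9 + 4.3 = 15.5 kJ/mol.
CN at 120° (eclipsed): Et–tBu eclipsed, OH–CN eclipsed, OH–H eclipsed; 19.1 + 8.0 + 5.7 = 32.8 kJ/mol.
CN at 180° (staggered): Et–tBu gauche, OH–CN gauche, OH–tBu gauche, OH–CN gauche; 6.7 + 1.9 + 4.3 + 1.9 = 14.8 kJ/mol.
CN at 240° (eclipsed): Et–H eclipsed, OH–tBu eclipsed, OH–CN eclipsed; 8.0 + 12.2 + 8.0 = 28.2 kJ/mol.
CN at 300° (staggered): Et–CN gauche, OH–tBu gauche, OH–CN gauche, OH–tBu gauche; 2.6 + 4.3 + 1.9 + 4.3 = 13.1 kJ/mol.
The maximum (32.8 kJ/mol) occurs with CN at 120°.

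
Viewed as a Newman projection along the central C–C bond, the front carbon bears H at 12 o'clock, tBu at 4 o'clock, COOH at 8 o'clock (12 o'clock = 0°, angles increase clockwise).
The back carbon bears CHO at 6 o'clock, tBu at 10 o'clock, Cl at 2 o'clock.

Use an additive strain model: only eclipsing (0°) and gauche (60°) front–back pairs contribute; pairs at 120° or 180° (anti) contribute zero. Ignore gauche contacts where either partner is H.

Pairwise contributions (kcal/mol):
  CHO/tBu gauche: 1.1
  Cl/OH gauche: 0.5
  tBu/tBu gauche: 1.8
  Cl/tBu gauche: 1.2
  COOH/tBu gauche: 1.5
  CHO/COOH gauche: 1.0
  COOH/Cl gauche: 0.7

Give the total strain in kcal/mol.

This conformer is staggered. tBu at 120° is gauche with CHO at 180° (1.1); tBu at 120° is gauche with Cl at 60° (1.2); COOH at 240° is gauche with CHO at 180° (1.0); COOH at 240° is gauche with tBu at 300° (1.5). Total 4.8 kcal/mol.

4.8 kcal/mol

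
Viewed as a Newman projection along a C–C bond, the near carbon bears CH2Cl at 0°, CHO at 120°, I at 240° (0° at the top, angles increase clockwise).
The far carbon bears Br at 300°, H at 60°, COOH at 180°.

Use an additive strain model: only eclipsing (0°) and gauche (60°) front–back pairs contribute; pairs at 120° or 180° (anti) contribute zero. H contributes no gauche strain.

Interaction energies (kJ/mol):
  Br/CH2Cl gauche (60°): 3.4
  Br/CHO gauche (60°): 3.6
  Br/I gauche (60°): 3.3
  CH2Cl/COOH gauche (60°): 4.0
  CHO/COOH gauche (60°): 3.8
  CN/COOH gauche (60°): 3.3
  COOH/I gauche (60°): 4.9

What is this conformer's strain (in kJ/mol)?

15.4 kJ/mol

This conformer is staggered. CH2Cl at 0° is gauche with Br at 300° (3.4); CHO at 120° is gauche with COOH at 180° (3.8); I at 240° is gauche with Br at 300° (3.3); I at 240° is gauche with COOH at 180° (4.9). Total 15.4 kJ/mol.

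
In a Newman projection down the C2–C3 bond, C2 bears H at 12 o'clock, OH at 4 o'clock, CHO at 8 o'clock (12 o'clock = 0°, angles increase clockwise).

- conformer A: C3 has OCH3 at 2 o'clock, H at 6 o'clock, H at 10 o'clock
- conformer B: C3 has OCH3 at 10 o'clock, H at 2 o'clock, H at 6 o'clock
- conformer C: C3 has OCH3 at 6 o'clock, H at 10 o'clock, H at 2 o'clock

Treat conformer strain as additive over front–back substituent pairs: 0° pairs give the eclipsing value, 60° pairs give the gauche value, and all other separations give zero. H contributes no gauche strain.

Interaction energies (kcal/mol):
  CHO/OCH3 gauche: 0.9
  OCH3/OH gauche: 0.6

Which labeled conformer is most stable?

A (staggered): OH(120°)/OCH3(60°) gauche 0.6 → 0.6 kcal/mol.
B (staggered): CHO(240°)/OCH3(300°) gauche 0.9 → 0.9 kcal/mol.
C (staggered): OH(120°)/OCH3(180°) gauche 0.6; CHO(240°)/OCH3(180°) gauche 0.9 → 1.5 kcal/mol.
A has the lowest total (0.6 kcal/mol).

A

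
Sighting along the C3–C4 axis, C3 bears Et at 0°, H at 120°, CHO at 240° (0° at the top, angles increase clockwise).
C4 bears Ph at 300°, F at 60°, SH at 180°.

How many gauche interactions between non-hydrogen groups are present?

4

Non-H gauche pairs: Et(0°)/Ph(300°); Et(0°)/F(60°); CHO(240°)/Ph(300°); CHO(240°)/SH(180°) — 4 interactions.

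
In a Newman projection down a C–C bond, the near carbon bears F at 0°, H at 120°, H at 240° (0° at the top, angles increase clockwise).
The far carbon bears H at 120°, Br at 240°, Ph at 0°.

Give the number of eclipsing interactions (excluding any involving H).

1

Non-H eclipsing pairs: F(0°)/Ph(0°) — 1 interaction.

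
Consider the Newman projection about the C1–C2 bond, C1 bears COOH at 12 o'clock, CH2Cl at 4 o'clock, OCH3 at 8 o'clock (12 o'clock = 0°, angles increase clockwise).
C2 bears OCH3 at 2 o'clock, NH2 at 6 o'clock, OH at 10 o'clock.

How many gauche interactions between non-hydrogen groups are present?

Non-H gauche pairs: COOH(0°)/OCH3(60°); COOH(0°)/OH(300°); CH2Cl(120°)/OCH3(60°); CH2Cl(120°)/NH2(180°); OCH3(240°)/NH2(180°); OCH3(240°)/OH(300°) — 6 interactions.

6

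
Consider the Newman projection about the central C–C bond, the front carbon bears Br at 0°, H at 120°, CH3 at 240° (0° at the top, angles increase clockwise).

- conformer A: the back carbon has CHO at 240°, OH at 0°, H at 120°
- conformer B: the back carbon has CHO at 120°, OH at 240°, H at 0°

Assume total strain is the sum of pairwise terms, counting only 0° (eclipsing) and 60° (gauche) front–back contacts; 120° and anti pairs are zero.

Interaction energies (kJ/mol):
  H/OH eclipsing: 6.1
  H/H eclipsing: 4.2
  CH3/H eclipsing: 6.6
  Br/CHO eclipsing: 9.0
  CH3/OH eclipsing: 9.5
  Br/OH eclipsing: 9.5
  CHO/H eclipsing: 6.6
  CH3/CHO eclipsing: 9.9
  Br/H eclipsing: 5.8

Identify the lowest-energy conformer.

A (eclipsed): Br–OH eclipsed, H–H eclipsed, CH3–CHO eclipsed; 9.5 + 4.2 + 9.9 = 23.6 kJ/mol.
B (eclipsed): Br–H eclipsed, H–CHO eclipsed, CH3–OH eclipsed; 5.8 + 6.6 + 9.5 = 21.9 kJ/mol.
B has the lowest total (21.9 kJ/mol).

B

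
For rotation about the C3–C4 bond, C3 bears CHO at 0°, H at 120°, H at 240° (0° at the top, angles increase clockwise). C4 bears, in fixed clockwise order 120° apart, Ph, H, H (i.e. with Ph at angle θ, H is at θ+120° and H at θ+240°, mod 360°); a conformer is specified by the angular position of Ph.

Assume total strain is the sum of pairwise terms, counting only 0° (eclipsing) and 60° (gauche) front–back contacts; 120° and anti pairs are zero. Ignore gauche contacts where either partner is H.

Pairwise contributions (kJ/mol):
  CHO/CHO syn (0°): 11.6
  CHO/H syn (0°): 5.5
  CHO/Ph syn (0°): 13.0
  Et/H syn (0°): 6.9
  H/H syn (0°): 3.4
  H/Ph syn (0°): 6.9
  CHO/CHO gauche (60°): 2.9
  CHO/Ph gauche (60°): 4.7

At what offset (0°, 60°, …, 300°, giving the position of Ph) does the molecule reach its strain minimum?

180°

Ph at 0° is eclipsed. CHO at 0° is eclipsed with Ph at 0° (13.0); H at 120° is eclipsed with H at 120° (3.4); H at 240° is eclipsed with H at 240° (3.4). Total 19.8 kJ/mol.
Ph at 60° is staggered. CHO at 0° is gauche with Ph at 60° (4.7). Total 4.7 kJ/mol.
Ph at 120° is eclipsed. CHO at 0° is eclipsed with H at 0° (5.5); H at 120° is eclipsed with Ph at 120° (6.9); H at 240° is eclipsed with H at 240° (3.4). Total 15.8 kJ/mol.
Ph at 180° (staggered): no non-H gauche contacts → 0.0 kJ/mol.
Ph at 240° is eclipsed. CHO at 0° is eclipsed with H at 0° (5.5); H at 120° is eclipsed with H at 120° (3.4); H at 240° is eclipsed with Ph at 240° (6.9). Total 15.8 kJ/mol.
Ph at 300° is staggered. CHO at 0° is gauche with Ph at 300° (4.7). Total 4.7 kJ/mol.
The minimum (0.0 kJ/mol) occurs with Ph at 180°.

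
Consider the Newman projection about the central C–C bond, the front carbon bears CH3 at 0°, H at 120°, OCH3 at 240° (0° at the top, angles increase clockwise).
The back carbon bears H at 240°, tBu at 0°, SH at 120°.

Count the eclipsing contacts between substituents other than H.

Non-H eclipsing pairs: CH3(0°)/tBu(0°) — 1 interaction.

1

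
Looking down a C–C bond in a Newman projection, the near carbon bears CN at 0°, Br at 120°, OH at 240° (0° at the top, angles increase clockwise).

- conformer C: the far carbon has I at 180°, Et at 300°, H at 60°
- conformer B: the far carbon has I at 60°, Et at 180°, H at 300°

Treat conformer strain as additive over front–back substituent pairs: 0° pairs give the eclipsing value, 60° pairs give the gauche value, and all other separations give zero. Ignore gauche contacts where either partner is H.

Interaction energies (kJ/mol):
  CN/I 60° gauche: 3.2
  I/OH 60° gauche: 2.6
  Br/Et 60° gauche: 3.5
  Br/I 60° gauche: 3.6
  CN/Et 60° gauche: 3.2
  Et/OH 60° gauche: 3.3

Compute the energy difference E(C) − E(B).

C (staggered): CN(0°)/Et(300°) gauche 3.2; Br(120°)/I(180°) gauche 3.6; OH(240°)/I(180°) gauche 2.6; OH(240°)/Et(300°) gauche 3.3 → 12.7 kJ/mol.
B (staggered): CN(0°)/I(60°) gauche 3.2; Br(120°)/I(60°) gauche 3.6; Br(120°)/Et(180°) gauche 3.5; OH(240°)/Et(180°) gauche 3.3 → 13.6 kJ/mol.
E(C) − E(B) = 12.7 − 13.6 = -0.9 kJ/mol.

-0.9 kJ/mol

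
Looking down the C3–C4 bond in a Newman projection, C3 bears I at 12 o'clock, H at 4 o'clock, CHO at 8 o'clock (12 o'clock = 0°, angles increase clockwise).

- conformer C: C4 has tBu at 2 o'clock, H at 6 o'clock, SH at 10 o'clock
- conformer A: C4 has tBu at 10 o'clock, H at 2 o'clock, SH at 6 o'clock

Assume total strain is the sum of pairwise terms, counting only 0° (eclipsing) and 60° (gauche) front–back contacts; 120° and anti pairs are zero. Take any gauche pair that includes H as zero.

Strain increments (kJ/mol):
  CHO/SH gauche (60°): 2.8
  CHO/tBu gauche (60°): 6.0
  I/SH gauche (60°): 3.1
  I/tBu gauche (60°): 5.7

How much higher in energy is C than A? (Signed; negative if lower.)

-2.9 kJ/mol

C (staggered): I(0°)/tBu(60°) gauche 5.7; I(0°)/SH(300°) gauche 3.1; CHO(240°)/SH(300°) gauche 2.8 → 11.6 kJ/mol.
A (staggered): I(0°)/tBu(300°) gauche 5.7; CHO(240°)/tBu(300°) gauche 6.0; CHO(240°)/SH(180°) gauche 2.8 → 14.5 kJ/mol.
E(C) − E(A) = 11.6 − 14.5 = -2.9 kJ/mol.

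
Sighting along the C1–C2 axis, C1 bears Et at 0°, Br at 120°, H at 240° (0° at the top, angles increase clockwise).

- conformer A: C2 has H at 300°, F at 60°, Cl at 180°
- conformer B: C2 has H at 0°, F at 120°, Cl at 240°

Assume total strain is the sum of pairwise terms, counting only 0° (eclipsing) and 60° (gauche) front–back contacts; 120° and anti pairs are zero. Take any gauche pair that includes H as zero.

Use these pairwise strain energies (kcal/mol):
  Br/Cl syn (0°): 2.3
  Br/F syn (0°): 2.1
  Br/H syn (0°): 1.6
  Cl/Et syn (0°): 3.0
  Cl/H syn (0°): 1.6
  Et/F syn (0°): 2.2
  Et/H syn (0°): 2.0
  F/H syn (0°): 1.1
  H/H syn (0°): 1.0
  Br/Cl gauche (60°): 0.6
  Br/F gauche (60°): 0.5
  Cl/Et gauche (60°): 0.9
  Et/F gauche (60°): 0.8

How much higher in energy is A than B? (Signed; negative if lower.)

A (staggered): Et–F gauche, Br–F gauche, Br–Cl gauche; 0.8 + 0.5 + 0.6 = 1.9 kcal/mol.
B (eclipsed): Et–H eclipsed, Br–F eclipsed, H–Cl eclipsed; 2.0 + 2.1 + 1.6 = 5.7 kcal/mol.
E(A) − E(B) = 1.9 − 5.7 = -3.8 kcal/mol.

-3.8 kcal/mol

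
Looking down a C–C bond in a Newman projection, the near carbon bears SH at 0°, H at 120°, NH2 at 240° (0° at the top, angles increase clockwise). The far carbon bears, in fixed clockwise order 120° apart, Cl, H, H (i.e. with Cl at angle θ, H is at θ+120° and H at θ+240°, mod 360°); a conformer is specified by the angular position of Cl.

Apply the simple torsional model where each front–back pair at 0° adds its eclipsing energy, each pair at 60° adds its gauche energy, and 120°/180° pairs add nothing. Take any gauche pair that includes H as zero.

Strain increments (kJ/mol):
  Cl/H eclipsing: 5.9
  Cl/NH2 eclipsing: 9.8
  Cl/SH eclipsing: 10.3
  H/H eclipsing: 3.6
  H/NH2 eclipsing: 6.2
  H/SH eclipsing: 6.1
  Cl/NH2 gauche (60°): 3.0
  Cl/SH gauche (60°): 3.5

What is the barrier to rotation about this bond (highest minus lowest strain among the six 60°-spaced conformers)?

17.1 kJ/mol

Cl at 0° (eclipsed): SH–Cl eclipsed, H–H eclipsed, NH2–H eclipsed; 10.3 + 3.6 + 6.2 = 20.1 kJ/mol.
Cl at 60° (staggered): SH–Cl gauche; 3.5 = 3.5 kJ/mol.
Cl at 120° (eclipsed): SH–H eclipsed, H–Cl eclipsed, NH2–H eclipsed; 6.1 + 5.9 + 6.2 = 18.2 kJ/mol.
Cl at 180° (staggered): NH2–Cl gauche; 3.0 = 3.0 kJ/mol.
Cl at 240° (eclipsed): SH–H eclipsed, H–H eclipsed, NH2–Cl eclipsed; 6.1 + 3.6 + 9.8 = 19.5 kJ/mol.
Cl at 300° (staggered): SH–Cl gauche, NH2–Cl gauche; 3.5 + 3.0 = 6.5 kJ/mol.
Max at 0° (20.1 kJ/mol), min at 180° (3.0 kJ/mol); barrier = 17.1 kJ/mol.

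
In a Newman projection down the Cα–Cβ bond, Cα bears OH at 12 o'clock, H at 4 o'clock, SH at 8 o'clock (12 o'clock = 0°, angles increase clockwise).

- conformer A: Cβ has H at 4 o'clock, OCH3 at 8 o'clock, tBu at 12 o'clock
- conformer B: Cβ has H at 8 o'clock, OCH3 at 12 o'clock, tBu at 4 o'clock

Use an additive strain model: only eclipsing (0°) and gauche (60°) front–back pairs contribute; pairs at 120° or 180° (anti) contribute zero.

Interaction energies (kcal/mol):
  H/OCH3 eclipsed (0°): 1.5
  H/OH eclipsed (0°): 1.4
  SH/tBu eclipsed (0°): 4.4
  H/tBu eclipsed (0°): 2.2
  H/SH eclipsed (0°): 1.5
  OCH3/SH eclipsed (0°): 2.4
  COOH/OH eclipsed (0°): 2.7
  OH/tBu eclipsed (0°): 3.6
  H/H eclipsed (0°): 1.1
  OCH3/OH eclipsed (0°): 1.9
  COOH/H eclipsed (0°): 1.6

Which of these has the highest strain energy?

A is eclipsed. OH at 0° is eclipsed with tBu at 0° (3.6); H at 120° is eclipsed with H at 120° (1.1); SH at 240° is eclipsed with OCH3 at 240° (2.4). Total 7.1 kcal/mol.
B is eclipsed. OH at 0° is eclipsed with OCH3 at 0° (1.9); H at 120° is eclipsed with tBu at 120° (2.2); SH at 240° is eclipsed with H at 240° (1.5). Total 5.6 kcal/mol.
A has the highest total (7.1 kcal/mol).

A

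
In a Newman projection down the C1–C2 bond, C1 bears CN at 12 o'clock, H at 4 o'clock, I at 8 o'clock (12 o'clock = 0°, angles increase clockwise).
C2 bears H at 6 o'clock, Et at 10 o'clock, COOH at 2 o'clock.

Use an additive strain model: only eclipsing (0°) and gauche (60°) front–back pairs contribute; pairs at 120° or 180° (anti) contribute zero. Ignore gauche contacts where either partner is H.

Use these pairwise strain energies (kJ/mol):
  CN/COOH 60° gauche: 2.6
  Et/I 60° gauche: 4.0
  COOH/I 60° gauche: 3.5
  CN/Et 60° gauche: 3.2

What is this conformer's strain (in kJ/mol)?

9.8 kJ/mol

This conformer is staggered. CN at 0° is gauche with Et at 300° (3.2); CN at 0° is gauche with COOH at 60° (2.6); I at 240° is gauche with Et at 300° (4.0). Total 9.8 kJ/mol.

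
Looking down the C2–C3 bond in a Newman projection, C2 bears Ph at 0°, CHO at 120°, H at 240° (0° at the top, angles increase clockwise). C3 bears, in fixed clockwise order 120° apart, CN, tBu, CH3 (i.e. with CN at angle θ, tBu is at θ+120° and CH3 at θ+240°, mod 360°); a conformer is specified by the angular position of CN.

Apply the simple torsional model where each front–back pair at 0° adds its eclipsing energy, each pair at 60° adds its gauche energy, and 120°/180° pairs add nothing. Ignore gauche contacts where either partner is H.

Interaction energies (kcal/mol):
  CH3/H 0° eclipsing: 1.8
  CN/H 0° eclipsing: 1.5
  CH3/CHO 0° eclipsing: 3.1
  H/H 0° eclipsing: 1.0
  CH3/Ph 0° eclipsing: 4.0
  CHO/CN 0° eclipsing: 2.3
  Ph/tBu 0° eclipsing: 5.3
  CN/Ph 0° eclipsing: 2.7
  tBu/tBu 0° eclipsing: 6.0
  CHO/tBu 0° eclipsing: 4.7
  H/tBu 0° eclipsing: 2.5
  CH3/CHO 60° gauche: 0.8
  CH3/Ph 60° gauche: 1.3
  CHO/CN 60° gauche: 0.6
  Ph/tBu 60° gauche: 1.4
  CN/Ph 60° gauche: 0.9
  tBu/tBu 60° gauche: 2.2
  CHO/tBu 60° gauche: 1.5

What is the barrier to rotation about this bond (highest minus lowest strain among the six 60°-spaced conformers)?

5.8 kcal/mol

CN at 0° (eclipsed): Ph–CN eclipsed, CHO–tBu eclipsed, H–CH3 eclipsed; 2.7 + 4.7 + 1.8 = 9.2 kcal/mol.
CN at 60° (staggered): Ph–CN gauche, Ph–CH3 gauche, CHO–CN gauche, CHO–tBu gauche; 0.9 + 1.3 + 0.6 + 1.5 = 4.3 kcal/mol.
CN at 120° (eclipsed): Ph–CH3 eclipsed, CHO–CN eclipsed, H–tBu eclipsed; 4.0 + 2.3 + 2.5 = 8.8 kcal/mol.
CN at 180° (staggered): Ph–tBu gauche, Ph–CH3 gauche, CHO–CN gauche, CHO–CH3 gauche; 1.4 + 1.3 + 0.6 + 0.8 = 4.1 kcal/mol.
CN at 240° (eclipsed): Ph–tBu eclipsed, CHO–CH3 eclipsed, H–CN eclipsed; 5.3 + 3.1 + 1.5 = 9.9 kcal/mol.
CN at 300° (staggered): Ph–CN gauche, Ph–tBu gauche, CHO–tBu gauche, CHO–CH3 gauche; 0.9 + 1.4 + 1.5 + 0.8 = 4.6 kcal/mol.
Max at 240° (9.9 kcal/mol), min at 180° (4.1 kcal/mol); barrier = 5.8 kcal/mol.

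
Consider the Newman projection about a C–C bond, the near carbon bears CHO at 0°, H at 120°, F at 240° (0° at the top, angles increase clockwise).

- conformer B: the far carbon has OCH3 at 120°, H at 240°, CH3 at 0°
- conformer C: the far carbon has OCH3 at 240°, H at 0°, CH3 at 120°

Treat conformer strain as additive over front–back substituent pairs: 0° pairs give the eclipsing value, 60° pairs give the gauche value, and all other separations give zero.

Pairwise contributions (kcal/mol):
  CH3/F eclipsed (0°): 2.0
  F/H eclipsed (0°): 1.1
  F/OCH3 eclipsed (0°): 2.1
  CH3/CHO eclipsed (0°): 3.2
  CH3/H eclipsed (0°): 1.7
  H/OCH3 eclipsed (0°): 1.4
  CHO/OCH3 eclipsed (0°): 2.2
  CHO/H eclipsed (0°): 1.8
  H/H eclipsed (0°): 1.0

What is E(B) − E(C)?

+0.1 kcal/mol

B (eclipsed): CHO(0°)/CH3(0°) eclipsed 3.2; H(120°)/OCH3(120°) eclipsed 1.4; F(240°)/H(240°) eclipsed 1.1 → 5.7 kcal/mol.
C (eclipsed): CHO(0°)/H(0°) eclipsed 1.8; H(120°)/CH3(120°) eclipsed 1.7; F(240°)/OCH3(240°) eclipsed 2.1 → 5.6 kcal/mol.
E(B) − E(C) = 5.7 − 5.6 = +0.1 kcal/mol.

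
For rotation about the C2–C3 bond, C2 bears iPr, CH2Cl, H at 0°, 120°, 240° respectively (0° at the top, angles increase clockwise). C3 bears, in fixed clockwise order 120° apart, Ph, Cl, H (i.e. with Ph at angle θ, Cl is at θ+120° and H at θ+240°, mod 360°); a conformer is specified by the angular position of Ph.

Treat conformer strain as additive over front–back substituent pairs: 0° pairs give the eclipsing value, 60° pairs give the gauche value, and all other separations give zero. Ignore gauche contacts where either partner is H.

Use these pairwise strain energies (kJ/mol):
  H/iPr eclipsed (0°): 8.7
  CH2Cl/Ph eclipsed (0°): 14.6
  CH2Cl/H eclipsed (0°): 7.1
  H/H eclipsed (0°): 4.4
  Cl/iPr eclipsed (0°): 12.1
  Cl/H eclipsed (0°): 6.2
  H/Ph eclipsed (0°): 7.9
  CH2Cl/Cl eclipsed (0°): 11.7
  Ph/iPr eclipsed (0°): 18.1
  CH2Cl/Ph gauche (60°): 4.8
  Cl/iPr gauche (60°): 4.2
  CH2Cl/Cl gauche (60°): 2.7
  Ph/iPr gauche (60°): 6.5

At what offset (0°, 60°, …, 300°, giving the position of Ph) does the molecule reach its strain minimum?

180°

Ph at 0° (eclipsed): iPr–Ph eclipsed, CH2Cl–Cl eclipsed, H–H eclipsed; 18.1 + 11.7 + 4.4 = 34.2 kJ/mol.
Ph at 60° (staggered): iPr–Ph gauche, CH2Cl–Ph gauche, CH2Cl–Cl gauche; 6.5 + 4.8 + 2.7 = 14.0 kJ/mol.
Ph at 120° (eclipsed): iPr–H eclipsed, CH2Cl–Ph eclipsed, H–Cl eclipsed; 8.7 + 14.6 + 6.2 = 29.5 kJ/mol.
Ph at 180° (staggered): iPr–Cl gauche, CH2Cl–Ph gauche; 4.2 + 4.8 = 9.0 kJ/mol.
Ph at 240° (eclipsed): iPr–Cl eclipsed, CH2Cl–H eclipsed, H–Ph eclipsed; 12.1 + 7.1 + 7.9 = 27.1 kJ/mol.
Ph at 300° (staggered): iPr–Ph gauche, iPr–Cl gauche, CH2Cl–Cl gauche; 6.5 + 4.2 + 2.7 = 13.4 kJ/mol.
The minimum (9.0 kJ/mol) occurs with Ph at 180°.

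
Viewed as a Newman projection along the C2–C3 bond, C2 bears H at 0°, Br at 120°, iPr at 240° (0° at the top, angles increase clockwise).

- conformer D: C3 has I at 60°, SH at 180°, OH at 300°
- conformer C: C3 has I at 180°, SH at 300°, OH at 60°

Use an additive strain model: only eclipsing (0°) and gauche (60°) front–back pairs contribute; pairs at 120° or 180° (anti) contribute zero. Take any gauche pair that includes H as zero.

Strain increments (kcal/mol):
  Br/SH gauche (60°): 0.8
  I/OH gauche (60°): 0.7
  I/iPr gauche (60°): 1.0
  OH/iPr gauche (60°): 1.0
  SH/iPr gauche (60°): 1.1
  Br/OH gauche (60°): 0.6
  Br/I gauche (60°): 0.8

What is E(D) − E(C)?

D is staggered. Br at 120° is gauche with I at 60° (0.8); Br at 120° is gauche with SH at 180° (0.8); iPr at 240° is gauche with SH at 180° (1.1); iPr at 240° is gauche with OH at 300° (1.0). Total 3.7 kcal/mol.
C is staggered. Br at 120° is gauche with I at 180° (0.8); Br at 120° is gauche with OH at 60° (0.6); iPr at 240° is gauche with I at 180° (1.0); iPr at 240° is gauche with SH at 300° (1.1). Total 3.5 kcal/mol.
E(D) − E(C) = 3.7 − 3.5 = +0.2 kcal/mol.

+0.2 kcal/mol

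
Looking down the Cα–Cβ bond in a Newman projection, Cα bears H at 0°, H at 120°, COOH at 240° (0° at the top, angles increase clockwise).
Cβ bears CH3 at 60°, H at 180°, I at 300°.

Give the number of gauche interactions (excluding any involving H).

Non-H gauche pairs: COOH(240°)/I(300°) — 1 interaction.

1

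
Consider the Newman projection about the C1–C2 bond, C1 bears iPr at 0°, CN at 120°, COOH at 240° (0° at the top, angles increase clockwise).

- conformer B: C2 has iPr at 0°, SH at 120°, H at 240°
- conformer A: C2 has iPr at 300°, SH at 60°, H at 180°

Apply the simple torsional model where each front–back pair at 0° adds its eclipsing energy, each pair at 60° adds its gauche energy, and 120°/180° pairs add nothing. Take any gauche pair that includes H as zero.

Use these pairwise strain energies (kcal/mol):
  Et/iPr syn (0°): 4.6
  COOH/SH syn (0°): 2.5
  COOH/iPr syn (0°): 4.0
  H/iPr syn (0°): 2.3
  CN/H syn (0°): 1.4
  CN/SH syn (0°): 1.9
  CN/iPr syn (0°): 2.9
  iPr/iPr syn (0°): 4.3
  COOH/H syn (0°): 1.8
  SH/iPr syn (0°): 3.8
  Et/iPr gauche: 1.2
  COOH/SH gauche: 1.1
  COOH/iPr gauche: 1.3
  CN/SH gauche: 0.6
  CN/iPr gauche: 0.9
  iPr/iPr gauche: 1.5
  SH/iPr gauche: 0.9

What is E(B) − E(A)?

B (eclipsed): iPr–iPr eclipsed, CN–SH eclipsed, COOH–H eclipsed; 4.3 + 1.9 + 1.8 = 8.0 kcal/mol.
A (staggered): iPr–iPr gauche, iPr–SH gauche, CN–SH gauche, COOH–iPr gauche; 1.5 + 0.9 + 0.6 + 1.3 = 4.3 kcal/mol.
E(B) − E(A) = 8.0 − 4.3 = +3.7 kcal/mol.

+3.7 kcal/mol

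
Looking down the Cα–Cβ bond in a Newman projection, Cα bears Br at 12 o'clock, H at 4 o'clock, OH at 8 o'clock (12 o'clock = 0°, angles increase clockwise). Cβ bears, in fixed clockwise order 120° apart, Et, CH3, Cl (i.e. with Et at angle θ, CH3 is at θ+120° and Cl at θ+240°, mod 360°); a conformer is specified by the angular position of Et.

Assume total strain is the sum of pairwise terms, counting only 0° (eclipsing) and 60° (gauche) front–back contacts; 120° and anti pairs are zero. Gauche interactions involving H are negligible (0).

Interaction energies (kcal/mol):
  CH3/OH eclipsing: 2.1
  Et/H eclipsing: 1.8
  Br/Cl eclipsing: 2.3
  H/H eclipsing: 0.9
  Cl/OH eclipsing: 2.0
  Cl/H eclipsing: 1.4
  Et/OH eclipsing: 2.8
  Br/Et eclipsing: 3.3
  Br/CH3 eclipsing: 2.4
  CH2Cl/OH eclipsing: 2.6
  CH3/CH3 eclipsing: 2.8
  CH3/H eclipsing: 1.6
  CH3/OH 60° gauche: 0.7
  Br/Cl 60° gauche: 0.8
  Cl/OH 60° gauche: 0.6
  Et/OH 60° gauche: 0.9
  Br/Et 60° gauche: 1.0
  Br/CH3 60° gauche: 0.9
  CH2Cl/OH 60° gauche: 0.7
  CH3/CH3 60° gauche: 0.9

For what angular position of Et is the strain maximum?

Et at 0° (eclipsed): Br–Et eclipsed, H–CH3 eclipsed, OH–Cl eclipsed; 3.3 + 1.6 + 2.0 = 6.9 kcal/mol.
Et at 60° (staggered): Br–Et gauche, Br–Cl gauche, OH–CH3 gauche, OH–Cl gauche; 1.0 + 0.8 + 0.7 + 0.6 = 3.1 kcal/mol.
Et at 120° (eclipsed): Br–Cl eclipsed, H–Et eclipsed, OH–CH3 eclipsed; 2.3 + 1.8 + 2.1 = 6.2 kcal/mol.
Et at 180° (staggered): Br–CH3 gauche, Br–Cl gauche, OH–Et gauche, OH–CH3 gauche; 0.9 + 0.8 + 0.9 + 0.7 = 3.3 kcal/mol.
Et at 240° (eclipsed): Br–CH3 eclipsed, H–Cl eclipsed, OH–Et eclipsed; 2.4 + 1.4 + 2.8 = 6.6 kcal/mol.
Et at 300° (staggered): Br–Et gauche, Br–CH3 gauche, OH–Et gauche, OH–Cl gauche; 1.0 + 0.9 + 0.9 + 0.6 = 3.4 kcal/mol.
The maximum (6.9 kcal/mol) occurs with Et at 0°.

0°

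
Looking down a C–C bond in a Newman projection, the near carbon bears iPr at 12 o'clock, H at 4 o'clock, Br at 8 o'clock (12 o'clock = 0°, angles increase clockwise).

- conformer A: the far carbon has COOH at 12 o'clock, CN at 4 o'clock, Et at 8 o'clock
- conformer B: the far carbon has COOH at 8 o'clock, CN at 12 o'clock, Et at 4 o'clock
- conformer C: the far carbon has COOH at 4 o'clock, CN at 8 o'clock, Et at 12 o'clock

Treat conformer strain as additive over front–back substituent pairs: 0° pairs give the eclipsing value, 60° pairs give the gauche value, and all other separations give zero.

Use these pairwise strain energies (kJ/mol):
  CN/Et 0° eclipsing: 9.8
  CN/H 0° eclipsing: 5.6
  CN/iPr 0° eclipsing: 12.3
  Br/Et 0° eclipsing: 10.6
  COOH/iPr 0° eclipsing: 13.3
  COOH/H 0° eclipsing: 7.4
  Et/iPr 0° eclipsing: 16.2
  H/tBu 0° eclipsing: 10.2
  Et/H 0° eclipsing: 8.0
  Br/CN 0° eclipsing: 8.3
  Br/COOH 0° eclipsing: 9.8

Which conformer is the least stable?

A (eclipsed): iPr(0°)/COOH(0°) eclipsed 13.3; H(120°)/CN(120°) eclipsed 5.6; Br(240°)/Et(240°) eclipsed 10.6 → 29.5 kJ/mol.
B (eclipsed): iPr(0°)/CN(0°) eclipsed 12.3; H(120°)/Et(120°) eclipsed 8.0; Br(240°)/COOH(240°) eclipsed 9.8 → 30.1 kJ/mol.
C (eclipsed): iPr(0°)/Et(0°) eclipsed 16.2; H(120°)/COOH(120°) eclipsed 7.4; Br(240°)/CN(240°) eclipsed 8.3 → 31.9 kJ/mol.
C has the highest total (31.9 kJ/mol).

C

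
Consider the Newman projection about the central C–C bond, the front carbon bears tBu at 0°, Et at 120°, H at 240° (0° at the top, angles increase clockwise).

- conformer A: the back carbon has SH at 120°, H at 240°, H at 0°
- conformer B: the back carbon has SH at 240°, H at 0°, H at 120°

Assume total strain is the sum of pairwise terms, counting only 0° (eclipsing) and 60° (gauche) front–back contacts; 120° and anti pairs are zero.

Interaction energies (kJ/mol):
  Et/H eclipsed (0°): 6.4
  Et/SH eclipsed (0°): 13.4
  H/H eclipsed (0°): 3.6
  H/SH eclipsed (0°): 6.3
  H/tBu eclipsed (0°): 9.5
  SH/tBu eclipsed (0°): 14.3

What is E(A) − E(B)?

A is eclipsed. tBu at 0° is eclipsed with H at 0° (9.5); Et at 120° is eclipsed with SH at 120° (13.4); H at 240° is eclipsed with H at 240° (3.6). Total 26.5 kJ/mol.
B is eclipsed. tBu at 0° is eclipsed with H at 0° (9.5); Et at 120° is eclipsed with H at 120° (6.4); H at 240° is eclipsed with SH at 240° (6.3). Total 22.2 kJ/mol.
E(A) − E(B) = 26.5 − 22.2 = +4.3 kJ/mol.

+4.3 kJ/mol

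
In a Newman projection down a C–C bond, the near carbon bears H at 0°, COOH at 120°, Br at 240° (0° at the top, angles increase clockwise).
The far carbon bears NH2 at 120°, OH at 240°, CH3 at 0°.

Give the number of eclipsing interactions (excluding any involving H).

2

Non-H eclipsing pairs: COOH(120°)/NH2(120°); Br(240°)/OH(240°) — 2 interactions.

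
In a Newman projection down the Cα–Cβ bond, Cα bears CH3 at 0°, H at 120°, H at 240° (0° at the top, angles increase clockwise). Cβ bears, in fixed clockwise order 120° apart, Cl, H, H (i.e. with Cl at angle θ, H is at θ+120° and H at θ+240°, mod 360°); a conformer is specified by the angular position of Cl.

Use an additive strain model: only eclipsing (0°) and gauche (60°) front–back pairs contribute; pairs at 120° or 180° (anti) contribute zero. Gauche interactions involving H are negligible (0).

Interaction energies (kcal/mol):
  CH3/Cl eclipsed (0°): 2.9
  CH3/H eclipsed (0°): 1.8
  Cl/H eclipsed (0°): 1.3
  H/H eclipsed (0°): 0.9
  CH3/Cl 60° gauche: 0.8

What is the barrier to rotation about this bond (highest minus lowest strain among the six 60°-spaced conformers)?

Cl at 0° (eclipsed): CH3–Cl eclipsed, H–H eclipsed, H–H eclipsed; 2.9 + 0.9 + 0.9 = 4.7 kcal/mol.
Cl at 60° (staggered): CH3–Cl gauche; 0.8 = 0.8 kcal/mol.
Cl at 120° (eclipsed): CH3–H eclipsed, H–Cl eclipsed, H–H eclipsed; 1.8 + 1.3 + 0.9 = 4.0 kcal/mol.
Cl at 180° (staggered): no non-H gauche contacts → 0.0 kcal/mol.
Cl at 240° (eclipsed): CH3–H eclipsed, H–H eclipsed, H–Cl eclipsed; 1.8 + 0.9 + 1.3 = 4.0 kcal/mol.
Cl at 300° (staggered): CH3–Cl gauche; 0.8 = 0.8 kcal/mol.
Max at 0° (4.7 kcal/mol), min at 180° (0.0 kcal/mol); barrier = 4.7 kcal/mol.

4.7 kcal/mol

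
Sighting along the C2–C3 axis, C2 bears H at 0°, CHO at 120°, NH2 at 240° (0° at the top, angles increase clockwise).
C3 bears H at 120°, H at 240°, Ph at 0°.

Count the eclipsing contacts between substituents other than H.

0

Every eclipsing pair involves H, so the count is 0.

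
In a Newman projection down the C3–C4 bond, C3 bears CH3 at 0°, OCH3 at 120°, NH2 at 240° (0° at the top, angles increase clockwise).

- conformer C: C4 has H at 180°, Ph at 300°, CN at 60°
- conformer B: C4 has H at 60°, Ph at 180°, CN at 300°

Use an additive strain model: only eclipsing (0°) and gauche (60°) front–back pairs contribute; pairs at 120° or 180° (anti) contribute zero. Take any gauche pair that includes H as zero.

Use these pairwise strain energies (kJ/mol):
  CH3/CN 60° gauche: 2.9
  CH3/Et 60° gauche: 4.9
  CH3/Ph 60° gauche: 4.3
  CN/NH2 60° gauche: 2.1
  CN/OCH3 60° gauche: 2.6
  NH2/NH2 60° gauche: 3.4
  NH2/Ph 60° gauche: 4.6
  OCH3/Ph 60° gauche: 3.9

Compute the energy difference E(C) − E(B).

+0.9 kJ/mol

C (staggered): CH3(0°)/Ph(300°) gauche 4.3; CH3(0°)/CN(60°) gauche 2.9; OCH3(120°)/CN(60°) gauche 2.6; NH2(240°)/Ph(300°) gauche 4.6 → 14.4 kJ/mol.
B (staggered): CH3(0°)/CN(300°) gauche 2.9; OCH3(120°)/Ph(180°) gauche 3.9; NH2(240°)/Ph(180°) gauche 4.6; NH2(240°)/CN(300°) gauche 2.1 → 13.5 kJ/mol.
E(C) − E(B) = 14.4 − 13.5 = +0.9 kJ/mol.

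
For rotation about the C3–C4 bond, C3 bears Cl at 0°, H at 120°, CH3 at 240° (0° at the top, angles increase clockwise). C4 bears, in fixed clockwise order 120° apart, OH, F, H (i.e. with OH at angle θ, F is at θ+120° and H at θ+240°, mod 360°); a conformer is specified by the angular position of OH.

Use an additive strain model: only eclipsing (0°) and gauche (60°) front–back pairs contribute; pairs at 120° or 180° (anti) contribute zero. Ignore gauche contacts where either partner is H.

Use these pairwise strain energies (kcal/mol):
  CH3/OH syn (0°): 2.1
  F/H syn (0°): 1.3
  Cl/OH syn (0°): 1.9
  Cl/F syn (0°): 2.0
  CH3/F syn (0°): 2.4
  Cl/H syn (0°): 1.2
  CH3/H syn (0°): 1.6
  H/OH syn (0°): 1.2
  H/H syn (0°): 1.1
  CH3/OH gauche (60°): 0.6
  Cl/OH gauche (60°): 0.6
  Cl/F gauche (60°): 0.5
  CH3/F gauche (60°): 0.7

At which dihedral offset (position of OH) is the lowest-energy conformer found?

60°

OH at 0° (eclipsed): Cl–OH eclipsed, H–F eclipsed, CH3–H eclipsed; 1.9 + 1.3 + 1.6 = 4.8 kcal/mol.
OH at 60° (staggered): Cl–OH gauche, CH3–F gauche; 0.6 + 0.7 = 1.3 kcal/mol.
OH at 120° (eclipsed): Cl–H eclipsed, H–OH eclipsed, CH3–F eclipsed; 1.2 + 1.2 + 2.4 = 4.8 kcal/mol.
OH at 180° (staggered): Cl–F gauche, CH3–OH gauche, CH3–F gauche; 0.5 + 0.6 + 0.7 = 1.8 kcal/mol.
OH at 240° (eclipsed): Cl–F eclipsed, H–H eclipsed, CH3–OH eclipsed; 2.0 + 1.1 + 2.1 = 5.2 kcal/mol.
OH at 300° (staggered): Cl–OH gauche, Cl–F gauche, CH3–OH gauche; 0.6 + 0.5 + 0.6 = 1.7 kcal/mol.
The minimum (1.3 kcal/mol) occurs with OH at 60°.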